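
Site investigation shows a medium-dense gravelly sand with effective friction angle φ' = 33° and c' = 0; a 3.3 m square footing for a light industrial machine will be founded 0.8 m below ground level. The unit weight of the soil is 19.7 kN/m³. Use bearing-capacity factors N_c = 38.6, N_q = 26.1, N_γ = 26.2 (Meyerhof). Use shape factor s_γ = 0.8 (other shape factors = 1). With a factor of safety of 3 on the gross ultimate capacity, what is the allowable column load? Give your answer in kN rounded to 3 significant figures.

q = γ·D_f = 19.7 × 0.8 = 15.76 kPa.
q·N_q = 15.76 × 26.1 = 411.34 kPa
0.5·γ·B·N_γ·s_γ = 0.5 × 19.7 × 3.3 × 26.2 × 0.8 = 681.3 kPa
q_ult = 411.34 + 681.3 = 1092.6 kPa.
Gross allowable pressure q_all = 1092.6 / 3 = 364.21 kPa.
Footing area = 10.89 m², so allowable column load = 364.21 × 10.89 = 3966.3 kN.

P_all ≈ 3970 kN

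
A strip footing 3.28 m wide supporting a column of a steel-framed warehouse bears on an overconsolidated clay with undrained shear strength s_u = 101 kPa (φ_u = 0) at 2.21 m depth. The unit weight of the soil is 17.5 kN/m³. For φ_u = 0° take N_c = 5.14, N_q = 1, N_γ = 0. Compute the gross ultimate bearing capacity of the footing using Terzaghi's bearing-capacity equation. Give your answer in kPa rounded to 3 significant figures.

Overburden at base level: q = 17.5 × 2.21 = 38.675 kPa.
Cohesion term c·N_c = 101 × 5.14 = 519.14 kPa; surcharge term q·N_q = 38.675 × 1 = 38.675 kPa.
q_ult = 519.14 + 38.675 = 557.81 kPa.

q_ult ≈ 558 kPa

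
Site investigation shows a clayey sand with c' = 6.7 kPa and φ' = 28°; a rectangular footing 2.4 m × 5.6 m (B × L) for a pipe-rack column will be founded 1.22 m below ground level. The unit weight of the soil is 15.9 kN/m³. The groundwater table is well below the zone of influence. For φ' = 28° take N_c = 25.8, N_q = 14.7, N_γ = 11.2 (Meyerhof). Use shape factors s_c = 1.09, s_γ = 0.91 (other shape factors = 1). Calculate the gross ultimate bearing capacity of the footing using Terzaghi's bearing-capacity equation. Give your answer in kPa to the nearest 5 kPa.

q_ult ≈ 670 kPa

Effective surcharge at the founding depth q = γ·D_f = 15.9 × 1.22 = 19.398 kPa.
q_ult = c·N_c·s_c + q·N_q + 0.5·γ·B·N_γ·s_γ
     = 6.7 × 25.8 × 1.09 + 19.398 × 14.7 + 0.5 × 15.9 × 2.4 × 11.2 × 0.91
     = 188.42 + 285.15 + 194.46 = 668.03 kPa.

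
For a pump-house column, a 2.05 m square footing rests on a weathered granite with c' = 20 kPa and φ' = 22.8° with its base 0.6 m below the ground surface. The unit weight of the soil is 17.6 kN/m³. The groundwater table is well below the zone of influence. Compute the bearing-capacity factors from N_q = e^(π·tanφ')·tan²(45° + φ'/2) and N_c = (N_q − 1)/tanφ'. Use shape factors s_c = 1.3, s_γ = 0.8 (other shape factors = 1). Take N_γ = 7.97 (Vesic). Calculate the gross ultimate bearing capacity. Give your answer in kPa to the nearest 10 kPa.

tan22.8° = 0.4204, so N_q = e^(π×0.4204)·tan²(56.4°) = 3.746 × 2.265 = 8.49.
N_c = (8.49 − 1)/tan22.8° = 17.81.
q = γ·D_f = 17.6 × 0.6 = 10.56 kPa.
c·N_c·s_c = 20 × 17.807 × 1.3 = 462.99 kPa
q·N_q = 10.56 × 8.4854 = 89.606 kPa
0.5·γ·B·N_γ·s_γ = 0.5 × 17.6 × 2.05 × 7.97 × 0.8 = 115.02 kPa
q_ult = 462.99 + 89.606 + 115.02 = 667.61 kPa.

q_ult ≈ 670 kPa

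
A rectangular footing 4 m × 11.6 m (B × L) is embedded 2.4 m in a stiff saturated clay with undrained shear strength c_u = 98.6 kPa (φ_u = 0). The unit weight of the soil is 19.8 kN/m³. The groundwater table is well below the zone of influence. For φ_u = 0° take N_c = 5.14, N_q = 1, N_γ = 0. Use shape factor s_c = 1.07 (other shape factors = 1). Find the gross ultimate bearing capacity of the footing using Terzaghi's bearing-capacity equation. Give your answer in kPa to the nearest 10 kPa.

Overburden at base level: q = 19.8 × 2.4 = 47.52 kPa.
Cohesion term c·N_c·s_c = 98.6 × 5.14 × 1.07 = 542.28 kPa; surcharge term q·N_q = 47.52 × 1 = 47.52 kPa.
q_ult = 542.28 + 47.52 = 589.8 kPa.

q_ult ≈ 590 kPa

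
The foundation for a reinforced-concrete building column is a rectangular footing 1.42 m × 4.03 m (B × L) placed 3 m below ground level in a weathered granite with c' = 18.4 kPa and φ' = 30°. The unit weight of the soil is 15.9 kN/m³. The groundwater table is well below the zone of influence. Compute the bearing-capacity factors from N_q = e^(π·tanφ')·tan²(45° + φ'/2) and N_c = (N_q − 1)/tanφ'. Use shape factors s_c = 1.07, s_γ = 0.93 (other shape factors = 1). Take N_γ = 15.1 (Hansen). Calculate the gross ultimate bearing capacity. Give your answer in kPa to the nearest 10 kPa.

tan30° = 0.5774, so N_q = e^(π×0.5774)·tan²(60°) = 6.134 × 3.0 = 18.4.
N_c = (18.4 − 1)/tan30° = 30.14.
q = γ·D_f = 15.9 × 3 = 47.7 kPa.
c·N_c·s_c = 18.4 × 30.14 × 1.07 = 593.39 kPa
q·N_q = 47.7 × 18.401 = 877.73 kPa
0.5·γ·B·N_γ·s_γ = 0.5 × 15.9 × 1.42 × 15.1 × 0.93 = 158.53 kPa
q_ult = 593.39 + 877.73 + 158.53 = 1629.7 kPa.

q_ult ≈ 1630 kPa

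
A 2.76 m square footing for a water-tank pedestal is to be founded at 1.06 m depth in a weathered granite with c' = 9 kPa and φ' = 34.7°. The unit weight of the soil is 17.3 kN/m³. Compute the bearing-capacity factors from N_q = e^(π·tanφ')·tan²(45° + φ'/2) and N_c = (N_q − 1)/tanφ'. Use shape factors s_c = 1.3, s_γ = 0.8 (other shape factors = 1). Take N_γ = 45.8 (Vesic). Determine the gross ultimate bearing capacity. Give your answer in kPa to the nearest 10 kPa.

q_ult ≈ 1990 kPa

tan34.7° = 0.6924, so N_q = e^(π×0.6924)·tan²(62.35°) = 8.805 × 3.643 = 32.08.
N_c = (32.08 − 1)/tan34.7° = 44.89.
q = γ·D_f = 17.3 × 1.06 = 18.338 kPa.
c·N_c·s_c = 9 × 44.886 × 1.3 = 525.17 kPa
q·N_q = 18.338 × 32.081 = 588.3 kPa
0.5·γ·B·N_γ·s_γ = 0.5 × 17.3 × 2.76 × 45.8 × 0.8 = 874.74 kPa
q_ult = 525.17 + 588.3 + 874.74 = 1988.2 kPa.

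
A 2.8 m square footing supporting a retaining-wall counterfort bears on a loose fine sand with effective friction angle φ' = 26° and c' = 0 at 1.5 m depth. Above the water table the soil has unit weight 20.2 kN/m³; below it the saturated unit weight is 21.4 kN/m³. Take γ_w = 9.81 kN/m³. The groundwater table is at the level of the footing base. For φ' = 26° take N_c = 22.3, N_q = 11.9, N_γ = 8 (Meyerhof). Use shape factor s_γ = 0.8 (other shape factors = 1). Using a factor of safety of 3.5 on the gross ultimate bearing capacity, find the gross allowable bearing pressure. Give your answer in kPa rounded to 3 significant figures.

q_all ≈ 133 kPa

q = γ·D_f = 20.2 × 1.5 = 30.3 kPa.
For the ½γBN_γ term take γ' = 21.4 − 9.81 = 11.59 kN/m³ (soil below base is submerged).
q·N_q = 30.3 × 11.9 = 360.57 kPa
0.5·γ·B·N_γ·s_γ = 0.5 × 11.59 × 2.8 × 8 × 0.8 = 103.85 kPa
q_ult = 360.57 + 103.85 = 464.42 kPa.
q_all = 464.42 / 3.5 = 132.69 kPa.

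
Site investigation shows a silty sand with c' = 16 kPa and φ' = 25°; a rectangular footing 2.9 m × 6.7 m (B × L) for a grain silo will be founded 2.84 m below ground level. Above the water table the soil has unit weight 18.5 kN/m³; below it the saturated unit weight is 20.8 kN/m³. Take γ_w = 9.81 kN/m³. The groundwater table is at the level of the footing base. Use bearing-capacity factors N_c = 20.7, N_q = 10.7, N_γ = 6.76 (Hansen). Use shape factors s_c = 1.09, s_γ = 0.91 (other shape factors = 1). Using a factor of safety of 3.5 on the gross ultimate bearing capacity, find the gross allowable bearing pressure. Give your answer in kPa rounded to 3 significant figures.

Overburden at base level: q = 18.5 × 2.84 = 52.54 kPa.
Below the base the soil is submerged, so the ½γBN_γ term uses γ' = 20.8 − 9.81 = 10.99 kN/m³.
Cohesion term c·N_c·s_c = 16 × 20.7 × 1.09 = 361.01 kPa; surcharge term q·N_q = 52.54 × 10.7 = 562.18 kPa; self-weight term 0.5·γ·B·N_γ·s_γ = 0.5 × 10.99 × 2.9 × 6.76 × 0.91 = 98.029 kPa.
q_ult = 361.01 + 562.18 + 98.029 = 1021.2 kPa.
q_all = 1021.2 / 3.5 = 291.78 kPa.

q_all ≈ 292 kPa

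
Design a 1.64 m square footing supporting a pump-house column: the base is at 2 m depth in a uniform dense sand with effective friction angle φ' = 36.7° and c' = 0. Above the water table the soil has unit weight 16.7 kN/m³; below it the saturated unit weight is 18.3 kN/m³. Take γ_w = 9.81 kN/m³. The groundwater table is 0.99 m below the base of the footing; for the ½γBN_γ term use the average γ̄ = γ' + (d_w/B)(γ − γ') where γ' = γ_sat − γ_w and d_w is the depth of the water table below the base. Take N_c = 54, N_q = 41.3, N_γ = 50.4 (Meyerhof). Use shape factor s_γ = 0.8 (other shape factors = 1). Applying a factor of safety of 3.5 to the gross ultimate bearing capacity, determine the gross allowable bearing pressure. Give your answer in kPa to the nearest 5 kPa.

Effective surcharge at the founding depth q = γ·D_f = 16.7 × 2 = 33.4 kPa.
With d_w = 0.99 m < B, γ̄ = 8.49 + (0.99/1.64) × (16.7 − 8.49) = 13.446 kN/m³.
q_ult = q·N_q + 0.5·γ·B·N_γ·s_γ
     = 33.4 × 41.3 + 0.5 × 13.446 × 1.64 × 50.4 × 0.8
     = 1379.4 + 444.56 = 1824 kPa.
q_all = q_ult / FS = 1824 / 3.5 = 521.14 kPa.

q_all ≈ 520 kPa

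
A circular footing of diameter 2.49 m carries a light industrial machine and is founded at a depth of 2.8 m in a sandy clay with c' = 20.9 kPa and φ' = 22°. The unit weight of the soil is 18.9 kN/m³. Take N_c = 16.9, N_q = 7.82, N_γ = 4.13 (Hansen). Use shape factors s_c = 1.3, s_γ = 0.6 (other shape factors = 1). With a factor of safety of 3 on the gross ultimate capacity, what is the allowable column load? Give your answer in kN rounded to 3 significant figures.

Effective surcharge at the founding depth q = γ·D_f = 18.9 × 2.8 = 52.92 kPa.
q_ult = c·N_c·s_c + q·N_q + 0.5·γ·B·N_γ·s_γ
     = 20.9 × 16.9 × 1.3 + 52.92 × 7.82 + 0.5 × 18.9 × 2.49 × 4.13 × 0.6
     = 459.17 + 413.83 + 58.309 = 931.32 kPa.
Gross allowable pressure q_all = 931.32 / 3 = 310.44 kPa.
Footing area = 4.8695 m², so allowable column load = 310.44 × 4.8695 = 1511.7 kN.

P_all ≈ 1510 kN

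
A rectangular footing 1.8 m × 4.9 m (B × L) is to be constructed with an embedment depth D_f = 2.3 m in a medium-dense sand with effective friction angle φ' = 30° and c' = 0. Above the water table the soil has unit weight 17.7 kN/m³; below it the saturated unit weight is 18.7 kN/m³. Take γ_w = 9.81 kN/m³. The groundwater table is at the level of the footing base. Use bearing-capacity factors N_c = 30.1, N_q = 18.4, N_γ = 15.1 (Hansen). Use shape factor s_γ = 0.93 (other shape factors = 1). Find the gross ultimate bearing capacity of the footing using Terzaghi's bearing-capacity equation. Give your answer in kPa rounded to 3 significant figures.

q_ult ≈ 861 kPa

q = γ·D_f = 17.7 × 2.3 = 40.71 kPa.
For the ½γBN_γ term take γ' = 18.7 − 9.81 = 8.89 kN/m³ (soil below base is submerged).
q·N_q = 40.71 × 18.4 = 749.06 kPa
0.5·γ·B·N_γ·s_γ = 0.5 × 8.89 × 1.8 × 15.1 × 0.93 = 112.36 kPa
q_ult = 749.06 + 112.36 = 861.42 kPa.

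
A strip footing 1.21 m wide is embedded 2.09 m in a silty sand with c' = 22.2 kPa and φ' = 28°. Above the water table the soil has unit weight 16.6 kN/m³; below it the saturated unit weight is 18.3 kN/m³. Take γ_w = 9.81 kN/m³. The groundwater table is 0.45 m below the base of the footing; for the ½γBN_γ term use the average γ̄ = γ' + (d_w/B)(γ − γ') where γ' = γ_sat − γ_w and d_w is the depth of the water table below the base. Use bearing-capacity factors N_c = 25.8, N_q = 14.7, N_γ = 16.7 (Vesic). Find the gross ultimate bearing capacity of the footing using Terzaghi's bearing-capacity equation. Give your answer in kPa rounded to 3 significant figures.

q_ult ≈ 1200 kPa

Effective surcharge at the founding depth q = γ·D_f = 16.6 × 2.09 = 34.694 kPa.
With d_w = 0.45 m < B, γ̄ = 8.49 + (0.45/1.21) × (16.6 − 8.49) = 11.506 kN/m³.
q_ult = c·N_c + q·N_q + 0.5·γ·B·N_γ
     = 22.2 × 25.8 + 34.694 × 14.7 + 0.5 × 11.506 × 1.21 × 16.7
     = 572.76 + 510 + 116.25 = 1199 kPa.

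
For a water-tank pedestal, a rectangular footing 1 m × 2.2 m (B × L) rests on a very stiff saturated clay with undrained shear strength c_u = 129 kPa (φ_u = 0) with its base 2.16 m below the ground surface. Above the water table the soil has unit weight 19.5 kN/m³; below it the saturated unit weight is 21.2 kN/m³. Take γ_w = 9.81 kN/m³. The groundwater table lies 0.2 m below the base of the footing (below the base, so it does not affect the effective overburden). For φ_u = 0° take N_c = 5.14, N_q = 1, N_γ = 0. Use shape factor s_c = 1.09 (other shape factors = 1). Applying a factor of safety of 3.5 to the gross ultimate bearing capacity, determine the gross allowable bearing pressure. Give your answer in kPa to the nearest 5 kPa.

q_all ≈ 220 kPa

Overburden at base level: q = 19.5 × 2.16 = 42.12 kPa.
Cohesion term c·N_c·s_c = 129 × 5.14 × 1.09 = 722.74 kPa; surcharge term q·N_q = 42.12 × 1 = 42.12 kPa.
q_ult = 722.74 + 42.12 = 764.86 kPa.
q_all = q_ult / FS = 764.86 / 3.5 = 218.53 kPa.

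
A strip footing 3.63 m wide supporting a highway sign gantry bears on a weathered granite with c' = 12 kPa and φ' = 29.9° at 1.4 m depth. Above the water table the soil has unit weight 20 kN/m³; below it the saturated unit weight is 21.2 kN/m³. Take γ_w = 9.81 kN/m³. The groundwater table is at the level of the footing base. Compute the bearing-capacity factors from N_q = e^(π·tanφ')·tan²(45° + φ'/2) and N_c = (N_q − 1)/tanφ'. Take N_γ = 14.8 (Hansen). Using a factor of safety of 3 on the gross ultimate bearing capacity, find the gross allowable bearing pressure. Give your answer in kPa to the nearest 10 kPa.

q_all ≈ 390 kPa

N_q = e^(π·tan29.9°)·tan²(59.95°) = 18.19; N_c = (N_q − 1)/tanφ' = 29.9.
Effective surcharge at the founding depth q = γ·D_f = 20 × 1.4 = 28 kPa.
The water table coincides with the base, so in the self-weight term γ → γ' = 11.39 kN/m³.
q_ult = c·N_c + q·N_q + 0.5·γ·B·N_γ
     = 12 × 29.901 + 28 × 18.194 + 0.5 × 11.39 × 3.63 × 14.8
     = 358.81 + 509.43 + 305.96 = 1174.2 kPa.
q_all = 1174.2 / 3 = 391.4 kPa.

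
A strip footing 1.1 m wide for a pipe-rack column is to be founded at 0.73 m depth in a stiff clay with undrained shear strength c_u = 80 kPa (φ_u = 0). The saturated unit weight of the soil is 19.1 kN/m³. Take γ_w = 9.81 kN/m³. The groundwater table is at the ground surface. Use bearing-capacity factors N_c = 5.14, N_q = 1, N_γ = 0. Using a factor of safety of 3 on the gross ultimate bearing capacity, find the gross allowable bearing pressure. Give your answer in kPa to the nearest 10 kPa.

With the water table at the surface the whole profile is submerged: γ' = 19.1 − 9.81 = 9.29 kN/m³, so q = γ'·D_f = 6.7817 kPa.
q_ult = c·N_c + q·N_q
     = 80 × 5.14 + 6.7817 × 1
     = 411.2 + 6.7817 = 417.98 kPa.
q_all = 417.98 / 3 = 139.33 kPa.

q_all ≈ 140 kPa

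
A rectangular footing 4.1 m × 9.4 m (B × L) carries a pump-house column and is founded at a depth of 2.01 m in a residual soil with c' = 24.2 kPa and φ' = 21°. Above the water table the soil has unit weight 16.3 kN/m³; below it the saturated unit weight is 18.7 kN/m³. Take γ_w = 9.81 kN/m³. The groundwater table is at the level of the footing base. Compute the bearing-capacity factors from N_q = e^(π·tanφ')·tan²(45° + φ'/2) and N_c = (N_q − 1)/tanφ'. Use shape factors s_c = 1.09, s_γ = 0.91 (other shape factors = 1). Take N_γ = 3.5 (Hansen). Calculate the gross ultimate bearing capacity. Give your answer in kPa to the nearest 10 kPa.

tan21° = 0.3839, so N_q = e^(π×0.3839)·tan²(55.5°) = 3.34 × 2.117 = 7.07.
N_c = (7.07 − 1)/tan21° = 15.81.
Overburden at base level: q = 16.3 × 2.01 = 32.763 kPa.
Below the base the soil is submerged, so the ½γBN_γ term uses γ' = 18.7 − 9.81 = 8.89 kN/m³.
Cohesion term c·N_c·s_c = 24.2 × 15.815 × 1.09 = 417.16 kPa; surcharge term q·N_q = 32.763 × 7.0708 = 231.66 kPa; self-weight term 0.5·γ·B·N_γ·s_γ = 0.5 × 8.89 × 4.1 × 3.5 × 0.91 = 58.045 kPa.
q_ult = 417.16 + 231.66 + 58.045 = 706.87 kPa.

q_ult ≈ 710 kPa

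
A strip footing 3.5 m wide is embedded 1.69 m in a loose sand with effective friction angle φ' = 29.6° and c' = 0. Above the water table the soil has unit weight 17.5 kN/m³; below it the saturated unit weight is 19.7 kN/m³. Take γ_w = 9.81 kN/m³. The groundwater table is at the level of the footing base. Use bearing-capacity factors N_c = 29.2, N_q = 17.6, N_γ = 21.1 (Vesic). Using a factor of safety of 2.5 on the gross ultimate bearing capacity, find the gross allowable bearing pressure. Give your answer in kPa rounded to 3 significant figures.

Effective surcharge at the founding depth q = γ·D_f = 17.5 × 1.69 = 29.575 kPa.
The water table coincides with the base, so in the self-weight term γ → γ' = 9.89 kN/m³.
q_ult = q·N_q + 0.5·γ·B·N_γ
     = 29.575 × 17.6 + 0.5 × 9.89 × 3.5 × 21.1
     = 520.52 + 365.19 = 885.71 kPa.
q_all = 885.71 / 2.5 = 354.28 kPa.

q_all ≈ 354 kPa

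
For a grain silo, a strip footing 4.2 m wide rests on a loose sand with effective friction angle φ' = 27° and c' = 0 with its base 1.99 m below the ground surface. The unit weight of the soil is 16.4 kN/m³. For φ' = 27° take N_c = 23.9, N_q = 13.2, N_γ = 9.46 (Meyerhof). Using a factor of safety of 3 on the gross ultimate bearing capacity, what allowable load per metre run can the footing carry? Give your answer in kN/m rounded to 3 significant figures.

≈ 1060 kN/m

Effective surcharge at the founding depth q = γ·D_f = 16.4 × 1.99 = 32.636 kPa.
q_ult = q·N_q + 0.5·γ·B·N_γ
     = 32.636 × 13.2 + 0.5 × 16.4 × 4.2 × 9.46
     = 430.8 + 325.8 = 756.6 kPa.
Gross allowable pressure q_all = 756.6 / 3 = 252.2 kPa.
Allowable wall load = q_all × B = 252.2 × 4.2 = 1059.2 kN per metre run.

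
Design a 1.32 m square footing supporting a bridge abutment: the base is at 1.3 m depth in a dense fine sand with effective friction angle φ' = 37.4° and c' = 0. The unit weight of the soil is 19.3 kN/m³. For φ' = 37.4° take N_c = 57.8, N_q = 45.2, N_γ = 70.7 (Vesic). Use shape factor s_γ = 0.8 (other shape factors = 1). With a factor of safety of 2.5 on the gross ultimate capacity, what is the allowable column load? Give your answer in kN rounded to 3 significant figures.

P_all ≈ 1290 kN

Effective surcharge at the founding depth q = γ·D_f = 19.3 × 1.3 = 25.09 kPa.
q_ult = q·N_q + 0.5·γ·B·N_γ·s_γ
     = 25.09 × 45.2 + 0.5 × 19.3 × 1.32 × 70.7 × 0.8
     = 1134.1 + 720.46 = 1854.5 kPa.
Gross allowable pressure q_all = 1854.5 / 2.5 = 741.81 kPa.
Footing area = 1.7424 m², so allowable column load = 741.81 × 1.7424 = 1292.5 kN.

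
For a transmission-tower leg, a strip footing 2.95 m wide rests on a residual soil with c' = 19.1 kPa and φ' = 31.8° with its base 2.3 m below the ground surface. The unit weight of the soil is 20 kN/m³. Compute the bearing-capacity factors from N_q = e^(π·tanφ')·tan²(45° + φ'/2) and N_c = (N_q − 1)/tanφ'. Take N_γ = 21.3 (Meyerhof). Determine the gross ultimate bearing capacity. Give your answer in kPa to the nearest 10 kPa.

tan31.8° = 0.62, so N_q = e^(π×0.62)·tan²(60.9°) = 7.014 × 3.228 = 22.64.
N_c = (22.64 − 1)/tan31.8° = 34.9.
q = γ·D_f = 20 × 2.3 = 46 kPa.
c·N_c = 19.1 × 34.902 = 666.62 kPa
q·N_q = 46 × 22.64 = 1041.4 kPa
0.5·γ·B·N_γ = 0.5 × 20 × 2.95 × 21.3 = 628.35 kPa
q_ult = 666.62 + 1041.4 + 628.35 = 2336.4 kPa.

q_ult ≈ 2340 kPa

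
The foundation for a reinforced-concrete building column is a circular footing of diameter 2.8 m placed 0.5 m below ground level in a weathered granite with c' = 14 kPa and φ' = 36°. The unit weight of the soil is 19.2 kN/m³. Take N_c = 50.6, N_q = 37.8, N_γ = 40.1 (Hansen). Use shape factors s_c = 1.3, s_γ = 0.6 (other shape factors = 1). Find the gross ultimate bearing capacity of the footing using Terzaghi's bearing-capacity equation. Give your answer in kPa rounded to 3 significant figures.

q_ult ≈ 1930 kPa

Overburden at base level: q = 19.2 × 0.5 = 9.6 kPa.
Cohesion term c·N_c·s_c = 14 × 50.6 × 1.3 = 920.92 kPa; surcharge term q·N_q = 9.6 × 37.8 = 362.88 kPa; self-weight term 0.5·γ·B·N_γ·s_γ = 0.5 × 19.2 × 2.8 × 40.1 × 0.6 = 646.73 kPa.
q_ult = 920.92 + 362.88 + 646.73 = 1930.5 kPa.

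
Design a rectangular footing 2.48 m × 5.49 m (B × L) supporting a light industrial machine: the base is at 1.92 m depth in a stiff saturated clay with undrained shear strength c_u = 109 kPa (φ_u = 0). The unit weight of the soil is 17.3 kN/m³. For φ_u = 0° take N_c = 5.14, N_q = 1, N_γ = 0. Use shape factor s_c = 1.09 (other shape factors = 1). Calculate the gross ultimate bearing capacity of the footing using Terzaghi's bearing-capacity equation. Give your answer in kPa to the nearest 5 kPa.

Effective surcharge at the founding depth q = γ·D_f = 17.3 × 1.92 = 33.216 kPa.
q_ult = c·N_c·s_c + q·N_q
     = 109 × 5.14 × 1.09 + 33.216 × 1
     = 610.68 + 33.216 = 643.9 kPa.

q_ult ≈ 645 kPa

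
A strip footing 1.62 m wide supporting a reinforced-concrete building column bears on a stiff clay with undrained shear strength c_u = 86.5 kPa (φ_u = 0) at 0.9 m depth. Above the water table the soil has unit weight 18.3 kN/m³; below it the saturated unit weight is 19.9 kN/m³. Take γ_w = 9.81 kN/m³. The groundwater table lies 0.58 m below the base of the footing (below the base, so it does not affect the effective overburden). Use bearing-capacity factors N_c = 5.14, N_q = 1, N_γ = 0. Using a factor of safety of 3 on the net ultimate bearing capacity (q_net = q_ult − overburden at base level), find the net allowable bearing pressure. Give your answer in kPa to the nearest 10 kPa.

q = γ·D_f = 18.3 × 0.9 = 16.47 kPa.
c·N_c = 86.5 × 5.14 = 444.61 kPa
q·N_q = 16.47 × 1 = 16.47 kPa
q_ult = 444.61 + 16.47 = 461.08 kPa.
q_net = 461.08 − 16.47 = 444.61 kPa.
q_all(net) = 444.61 / 3 = 148.2 kPa.

q_all(net) ≈ 150 kPa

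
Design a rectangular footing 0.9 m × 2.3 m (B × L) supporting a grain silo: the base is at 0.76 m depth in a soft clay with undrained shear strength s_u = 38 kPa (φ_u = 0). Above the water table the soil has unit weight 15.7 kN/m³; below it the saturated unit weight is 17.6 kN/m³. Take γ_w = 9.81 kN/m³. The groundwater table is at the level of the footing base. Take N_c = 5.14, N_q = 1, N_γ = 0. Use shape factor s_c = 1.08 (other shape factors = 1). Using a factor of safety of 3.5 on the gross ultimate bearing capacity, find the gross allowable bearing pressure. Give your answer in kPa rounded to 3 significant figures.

Overburden at base level: q = 15.7 × 0.76 = 11.932 kPa.
Cohesion term c·N_c·s_c = 38 × 5.14 × 1.08 = 210.95 kPa; surcharge term q·N_q = 11.932 × 1 = 11.932 kPa.
q_ult = 210.95 + 11.932 = 222.88 kPa.
q_all = 222.88 / 3.5 = 63.679 kPa.

q_all ≈ 63.7 kPa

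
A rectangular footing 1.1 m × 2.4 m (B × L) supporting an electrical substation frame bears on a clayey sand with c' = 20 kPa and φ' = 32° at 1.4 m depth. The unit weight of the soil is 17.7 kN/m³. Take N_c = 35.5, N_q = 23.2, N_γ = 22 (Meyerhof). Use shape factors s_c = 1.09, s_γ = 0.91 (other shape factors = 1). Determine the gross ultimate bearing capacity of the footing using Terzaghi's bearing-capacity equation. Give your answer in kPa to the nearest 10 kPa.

q_ult ≈ 1540 kPa

Effective surcharge at the founding depth q = γ·D_f = 17.7 × 1.4 = 24.78 kPa.
q_ult = c·N_c·s_c + q·N_q + 0.5·γ·B·N_γ·s_γ
     = 20 × 35.5 × 1.09 + 24.78 × 23.2 + 0.5 × 17.7 × 1.1 × 22 × 0.91
     = 773.9 + 574.9 + 194.89 = 1543.7 kPa.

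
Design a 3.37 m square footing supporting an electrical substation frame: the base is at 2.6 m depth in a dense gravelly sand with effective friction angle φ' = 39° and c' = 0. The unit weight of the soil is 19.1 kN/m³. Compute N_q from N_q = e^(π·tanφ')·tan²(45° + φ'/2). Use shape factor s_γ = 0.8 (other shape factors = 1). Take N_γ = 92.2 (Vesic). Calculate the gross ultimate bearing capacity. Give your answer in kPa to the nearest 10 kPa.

q_ult ≈ 5150 kPa

tan39° = 0.8098, so N_q = e^(π×0.8098)·tan²(64.5°) = 12.731 × 4.395 = 55.96.
Effective surcharge at the founding depth q = γ·D_f = 19.1 × 2.6 = 49.66 kPa.
q_ult = q·N_q + 0.5·γ·B·N_γ·s_γ
     = 49.66 × 55.957 + 0.5 × 19.1 × 3.37 × 92.2 × 0.8
     = 2778.8 + 2373.9 = 5152.7 kPa.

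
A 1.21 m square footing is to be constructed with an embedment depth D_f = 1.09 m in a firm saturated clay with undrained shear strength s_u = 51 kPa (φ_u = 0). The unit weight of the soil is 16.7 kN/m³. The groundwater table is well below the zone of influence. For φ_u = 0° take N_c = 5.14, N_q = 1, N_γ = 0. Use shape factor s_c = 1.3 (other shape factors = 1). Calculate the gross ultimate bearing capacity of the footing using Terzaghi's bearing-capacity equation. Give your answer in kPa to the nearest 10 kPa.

Effective surcharge at the founding depth q = γ·D_f = 16.7 × 1.09 = 18.203 kPa.
q_ult = c·N_c·s_c + q·N_q
     = 51 × 5.14 × 1.3 + 18.203 × 1
     = 340.78 + 18.203 = 358.98 kPa.

q_ult ≈ 360 kPa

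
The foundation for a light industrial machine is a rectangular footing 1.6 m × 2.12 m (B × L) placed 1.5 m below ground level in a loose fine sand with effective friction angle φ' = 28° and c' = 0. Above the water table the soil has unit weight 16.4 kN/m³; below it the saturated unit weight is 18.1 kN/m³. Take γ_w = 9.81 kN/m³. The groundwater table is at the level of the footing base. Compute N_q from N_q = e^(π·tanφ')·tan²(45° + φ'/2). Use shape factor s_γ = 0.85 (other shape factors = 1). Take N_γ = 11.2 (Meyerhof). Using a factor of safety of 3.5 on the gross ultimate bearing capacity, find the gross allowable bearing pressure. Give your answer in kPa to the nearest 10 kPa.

N_q = e^(π·tan28°)·tan²(59°) = 14.72.
q = γ·D_f = 16.4 × 1.5 = 24.6 kPa.
For the ½γBN_γ term take γ' = 18.1 − 9.81 = 8.29 kN/m³ (soil below base is submerged).
q·N_q = 24.6 × 14.72 = 362.11 kPa
0.5·γ·B·N_γ·s_γ = 0.5 × 8.29 × 1.6 × 11.2 × 0.85 = 63.137 kPa
q_ult = 362.11 + 63.137 = 425.25 kPa.
q_all = 425.25 / 3.5 = 121.5 kPa.

q_all ≈ 120 kPa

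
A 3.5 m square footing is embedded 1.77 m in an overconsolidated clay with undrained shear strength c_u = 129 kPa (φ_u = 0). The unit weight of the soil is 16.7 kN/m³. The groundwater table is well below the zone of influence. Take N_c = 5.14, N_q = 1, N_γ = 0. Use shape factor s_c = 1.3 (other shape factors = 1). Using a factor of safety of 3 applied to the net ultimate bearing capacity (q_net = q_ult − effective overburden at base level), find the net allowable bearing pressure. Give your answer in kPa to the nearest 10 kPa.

Effective surcharge at the founding depth q = γ·D_f = 16.7 × 1.77 = 29.559 kPa.
q_ult = c·N_c·s_c + q·N_q
     = 129 × 5.14 × 1.3 + 29.559 × 1
     = 861.98 + 29.559 = 891.54 kPa.
Net ultimate: q_net = 891.54 − 29.559 = 861.98 kPa.
q_all(net) = 861.98 / 3 = 287.33 kPa.

q_all(net) ≈ 290 kPa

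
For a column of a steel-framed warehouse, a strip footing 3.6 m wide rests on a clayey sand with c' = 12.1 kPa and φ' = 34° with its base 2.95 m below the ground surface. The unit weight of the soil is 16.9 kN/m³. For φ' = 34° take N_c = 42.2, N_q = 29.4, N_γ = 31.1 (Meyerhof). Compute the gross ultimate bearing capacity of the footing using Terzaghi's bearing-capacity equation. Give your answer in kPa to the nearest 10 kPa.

Overburden at base level: q = 16.9 × 2.95 = 49.855 kPa.
Cohesion term c·N_c = 12.1 × 42.2 = 510.62 kPa; surcharge term q·N_q = 49.855 × 29.4 = 1465.7 kPa; self-weight term 0.5·γ·B·N_γ = 0.5 × 16.9 × 3.6 × 31.1 = 946.06 kPa.
q_ult = 510.62 + 1465.7 + 946.06 = 2922.4 kPa.

q_ult ≈ 2920 kPa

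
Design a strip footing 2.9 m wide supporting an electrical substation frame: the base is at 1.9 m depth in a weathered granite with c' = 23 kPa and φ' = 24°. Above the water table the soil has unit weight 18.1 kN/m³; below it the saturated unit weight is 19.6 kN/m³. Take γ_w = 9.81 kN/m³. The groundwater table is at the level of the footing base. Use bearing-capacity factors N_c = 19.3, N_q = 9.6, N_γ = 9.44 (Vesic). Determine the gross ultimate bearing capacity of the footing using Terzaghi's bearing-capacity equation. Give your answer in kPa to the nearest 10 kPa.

q = γ·D_f = 18.1 × 1.9 = 34.39 kPa.
For the ½γBN_γ term take γ' = 19.6 − 9.81 = 9.79 kN/m³ (soil below base is submerged).
c·N_c = 23 × 19.3 = 443.9 kPa
q·N_q = 34.39 × 9.6 = 330.14 kPa
0.5·γ·B·N_γ = 0.5 × 9.79 × 2.9 × 9.44 = 134.01 kPa
q_ult = 443.9 + 330.14 + 134.01 = 908.05 kPa.

q_ult ≈ 910 kPa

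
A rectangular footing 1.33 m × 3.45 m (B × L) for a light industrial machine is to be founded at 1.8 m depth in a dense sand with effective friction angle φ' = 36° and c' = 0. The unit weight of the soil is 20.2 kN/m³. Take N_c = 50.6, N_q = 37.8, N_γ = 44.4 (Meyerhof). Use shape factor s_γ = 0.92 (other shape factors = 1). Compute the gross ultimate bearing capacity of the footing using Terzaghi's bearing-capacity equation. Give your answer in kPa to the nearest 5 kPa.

Effective surcharge at the founding depth q = γ·D_f = 20.2 × 1.8 = 36.36 kPa.
q_ult = q·N_q + 0.5·γ·B·N_γ·s_γ
     = 36.36 × 37.8 + 0.5 × 20.2 × 1.33 × 44.4 × 0.92
     = 1374.4 + 548.71 = 1923.1 kPa.

q_ult ≈ 1925 kPa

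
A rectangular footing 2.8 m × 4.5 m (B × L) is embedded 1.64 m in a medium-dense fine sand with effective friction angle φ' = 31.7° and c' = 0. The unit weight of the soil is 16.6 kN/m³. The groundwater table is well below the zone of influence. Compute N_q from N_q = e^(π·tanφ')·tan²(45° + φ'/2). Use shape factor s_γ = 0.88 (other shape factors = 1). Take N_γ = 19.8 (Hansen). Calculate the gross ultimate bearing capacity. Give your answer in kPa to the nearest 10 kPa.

q_ult ≈ 1010 kPa

tan31.7° = 0.6176, so N_q = e^(π×0.6176)·tan²(60.85°) = 6.961 × 3.215 = 22.38.
Overburden at base level: q = 16.6 × 1.64 = 27.224 kPa.
Surcharge term q·N_q = 27.224 × 22.377 = 609.19 kPa; self-weight term 0.5·γ·B·N_γ·s_γ = 0.5 × 16.6 × 2.8 × 19.8 × 0.88 = 404.93 kPa.
q_ult = 609.19 + 404.93 = 1014.1 kPa.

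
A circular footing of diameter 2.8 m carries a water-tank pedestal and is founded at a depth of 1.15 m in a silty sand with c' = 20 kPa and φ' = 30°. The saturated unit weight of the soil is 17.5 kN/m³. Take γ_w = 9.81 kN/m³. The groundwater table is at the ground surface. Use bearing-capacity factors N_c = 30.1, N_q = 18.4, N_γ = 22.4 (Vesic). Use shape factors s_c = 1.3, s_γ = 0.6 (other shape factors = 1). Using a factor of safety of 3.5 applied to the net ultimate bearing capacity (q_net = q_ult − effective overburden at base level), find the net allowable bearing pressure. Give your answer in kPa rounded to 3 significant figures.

γ' = 17.5 − 9.81 = 7.69 kN/m³ (submerged throughout). q = 7.69 × 1.15 = 8.8435 kPa; the same γ' applies in the ½γBN_γ term.
c·N_c·s_c = 20 × 30.1 × 1.3 = 782.6 kPa
q·N_q = 8.8435 × 18.4 = 162.72 kPa
0.5·γ·B·N_γ·s_γ = 0.5 × 7.69 × 2.8 × 22.4 × 0.6 = 144.7 kPa
q_ult = 782.6 + 162.72 + 144.7 = 1090 kPa.
Net ultimate: q_net = 1090 − 8.8435 = 1081.2 kPa.
q_all(net) = 1081.2 / 3.5 = 308.91 kPa.

q_all(net) ≈ 309 kPa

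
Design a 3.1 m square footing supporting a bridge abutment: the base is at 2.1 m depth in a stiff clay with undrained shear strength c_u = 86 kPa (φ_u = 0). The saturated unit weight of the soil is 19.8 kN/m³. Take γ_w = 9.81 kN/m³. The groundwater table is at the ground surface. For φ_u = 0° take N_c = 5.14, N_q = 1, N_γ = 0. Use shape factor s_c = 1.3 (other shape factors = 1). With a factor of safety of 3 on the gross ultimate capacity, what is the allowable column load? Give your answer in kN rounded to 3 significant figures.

With the water table at the surface the whole profile is submerged: γ' = 19.8 − 9.81 = 9.99 kN/m³, so q = γ'·D_f = 20.979 kPa.
q_ult = c·N_c·s_c + q·N_q
     = 86 × 5.14 × 1.3 + 20.979 × 1
     = 574.65 + 20.979 = 595.63 kPa.
Gross allowable pressure q_all = 595.63 / 3 = 198.54 kPa.
Footing area = 9.61 m², so allowable column load = 198.54 × 9.61 = 1908 kN.

P_all ≈ 1910 kN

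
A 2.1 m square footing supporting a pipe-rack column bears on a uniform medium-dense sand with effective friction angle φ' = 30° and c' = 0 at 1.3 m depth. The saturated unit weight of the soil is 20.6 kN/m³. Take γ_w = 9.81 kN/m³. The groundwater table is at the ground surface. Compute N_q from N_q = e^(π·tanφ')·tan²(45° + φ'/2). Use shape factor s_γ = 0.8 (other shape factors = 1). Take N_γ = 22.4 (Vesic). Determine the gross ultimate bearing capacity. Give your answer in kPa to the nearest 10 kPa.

q_ult ≈ 460 kPa

tan30° = 0.5774, so N_q = e^(π×0.5774)·tan²(60°) = 6.134 × 3.0 = 18.4.
With the water table at the surface the whole profile is submerged: γ' = 20.6 − 9.81 = 10.79 kN/m³, so q = γ'·D_f = 14.027 kPa; the same γ' applies in the ½γBN_γ term.
q_ult = q·N_q + 0.5·γ·B·N_γ·s_γ
     = 14.027 × 18.401 + 0.5 × 10.79 × 2.1 × 22.4 × 0.8
     = 258.11 + 203.02 = 461.14 kPa.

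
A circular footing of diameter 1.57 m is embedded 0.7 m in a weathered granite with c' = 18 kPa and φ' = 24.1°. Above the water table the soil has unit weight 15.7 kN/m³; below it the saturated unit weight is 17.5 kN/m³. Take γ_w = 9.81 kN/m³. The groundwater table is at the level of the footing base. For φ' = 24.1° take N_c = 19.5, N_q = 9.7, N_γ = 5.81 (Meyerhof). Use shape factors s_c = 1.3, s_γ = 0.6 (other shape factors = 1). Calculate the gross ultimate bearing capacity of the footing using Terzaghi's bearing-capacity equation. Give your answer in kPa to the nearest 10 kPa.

q_ult ≈ 580 kPa

Effective surcharge at the founding depth q = γ·D_f = 15.7 × 0.7 = 10.99 kPa.
The water table coincides with the base, so in the self-weight term γ → γ' = 7.69 kN/m³.
q_ult = c·N_c·s_c + q·N_q + 0.5·γ·B·N_γ·s_γ
     = 18 × 19.5 × 1.3 + 10.99 × 9.7 + 0.5 × 7.69 × 1.57 × 5.81 × 0.6
     = 456.3 + 106.6 + 21.044 = 583.95 kPa.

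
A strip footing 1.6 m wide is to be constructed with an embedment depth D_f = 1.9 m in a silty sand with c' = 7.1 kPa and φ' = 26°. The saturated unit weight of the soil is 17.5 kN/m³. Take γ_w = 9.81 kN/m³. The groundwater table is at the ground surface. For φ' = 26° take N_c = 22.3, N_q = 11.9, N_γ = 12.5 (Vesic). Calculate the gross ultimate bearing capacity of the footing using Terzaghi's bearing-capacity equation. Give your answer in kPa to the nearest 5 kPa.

q_ult ≈ 410 kPa

Water table at ground surface, so effective unit weight γ' = 17.5 − 9.81 = 7.69 kN/m³ is used throughout; overburden q = 7.69 × 1.9 = 14.611 kPa; the same γ' applies in the ½γBN_γ term.
Cohesion term c·N_c = 7.1 × 22.3 = 158.33 kPa; surcharge term q·N_q = 14.611 × 11.9 = 173.87 kPa; self-weight term 0.5·γ·B·N_γ = 0.5 × 7.69 × 1.6 × 12.5 = 76.9 kPa.
q_ult = 158.33 + 173.87 + 76.9 = 409.1 kPa.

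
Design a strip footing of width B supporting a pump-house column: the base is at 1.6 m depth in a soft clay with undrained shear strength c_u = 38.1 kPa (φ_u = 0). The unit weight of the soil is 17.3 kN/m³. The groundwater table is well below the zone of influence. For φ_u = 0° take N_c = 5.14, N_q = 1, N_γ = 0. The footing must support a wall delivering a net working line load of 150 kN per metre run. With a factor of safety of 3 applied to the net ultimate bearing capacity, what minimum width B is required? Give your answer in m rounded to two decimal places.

B = 2.30 m

Effective surcharge at the founding depth q = γ·D_f = 17.3 × 1.6 = 27.68 kPa.
q_ult = c·N_c + q·N_q
     = 38.1 × 5.14 + 27.68 × 1
     = 195.83 + 27.68 = 223.51 kPa.
For φ = 0 the ½γBN_γ term vanishes, so q_ult is independent of B. q_net = 223.51 − 27.68 = 195.83 kPa; q_all(net) = 195.83/3 = 65.278 kPa.
Required width B = w / q_all(net) = 150 / 65.278 = 2.298 m.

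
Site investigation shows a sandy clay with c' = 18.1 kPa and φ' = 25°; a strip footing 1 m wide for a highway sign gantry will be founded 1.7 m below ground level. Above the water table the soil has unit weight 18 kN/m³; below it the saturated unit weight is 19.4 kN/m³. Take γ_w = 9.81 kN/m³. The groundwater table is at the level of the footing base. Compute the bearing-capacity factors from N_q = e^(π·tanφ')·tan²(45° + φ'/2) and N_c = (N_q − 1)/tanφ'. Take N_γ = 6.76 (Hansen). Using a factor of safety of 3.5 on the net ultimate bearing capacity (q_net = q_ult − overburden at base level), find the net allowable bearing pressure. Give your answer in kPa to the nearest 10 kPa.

N_q = e^(π·tan25°)·tan²(57.5°) = 10.66; N_c = (N_q − 1)/tanφ' = 20.72.
q = γ·D_f = 18 × 1.7 = 30.6 kPa.
For the ½γBN_γ term take γ' = 19.4 − 9.81 = 9.59 kN/m³ (soil below base is submerged).
c·N_c = 18.1 × 20.721 = 375.04 kPa
q·N_q = 30.6 × 10.662 = 326.26 kPa
0.5·γ·B·N_γ = 0.5 × 9.59 × 1 × 6.76 = 32.414 kPa
q_ult = 375.04 + 326.26 + 32.414 = 733.72 kPa.
q_net = 733.72 − 30.6 = 703.12 kPa.
q_all(net) = 703.12 / 3.5 = 200.89 kPa.

q_all(net) ≈ 200 kPa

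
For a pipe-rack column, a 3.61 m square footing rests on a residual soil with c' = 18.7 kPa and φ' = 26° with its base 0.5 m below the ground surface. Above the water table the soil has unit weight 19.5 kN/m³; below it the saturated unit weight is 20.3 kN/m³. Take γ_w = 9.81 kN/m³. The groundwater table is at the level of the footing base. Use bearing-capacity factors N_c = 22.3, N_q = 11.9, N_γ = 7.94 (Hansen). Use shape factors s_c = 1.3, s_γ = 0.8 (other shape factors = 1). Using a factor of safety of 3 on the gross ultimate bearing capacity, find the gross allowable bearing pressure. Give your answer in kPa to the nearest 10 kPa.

q_all ≈ 260 kPa

q = γ·D_f = 19.5 × 0.5 = 9.75 kPa.
For the ½γBN_γ term take γ' = 20.3 − 9.81 = 10.49 kN/m³ (soil below base is submerged).
c·N_c·s_c = 18.7 × 22.3 × 1.3 = 542.11 kPa
q·N_q = 9.75 × 11.9 = 116.03 kPa
0.5·γ·B·N_γ·s_γ = 0.5 × 10.49 × 3.61 × 7.94 × 0.8 = 120.27 kPa
q_ult = 542.11 + 116.03 + 120.27 = 778.41 kPa.
q_all = 778.41 / 3 = 259.47 kPa.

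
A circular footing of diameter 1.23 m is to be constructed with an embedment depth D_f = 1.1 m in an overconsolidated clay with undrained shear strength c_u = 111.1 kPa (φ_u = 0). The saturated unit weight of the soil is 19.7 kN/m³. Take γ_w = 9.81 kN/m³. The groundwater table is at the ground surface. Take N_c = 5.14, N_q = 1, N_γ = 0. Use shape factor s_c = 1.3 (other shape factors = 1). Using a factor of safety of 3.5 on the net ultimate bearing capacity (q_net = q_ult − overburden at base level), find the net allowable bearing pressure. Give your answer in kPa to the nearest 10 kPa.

q_all(net) ≈ 210 kPa

With the water table at the surface the whole profile is submerged: γ' = 19.7 − 9.81 = 9.89 kN/m³, so q = γ'·D_f = 10.879 kPa.
q_ult = c·N_c·s_c + q·N_q
     = 111.1 × 5.14 × 1.3 + 10.879 × 1
     = 742.37 + 10.879 = 753.25 kPa.
q_net = 753.25 − 10.879 = 742.37 kPa.
q_all(net) = 742.37 / 3.5 = 212.11 kPa.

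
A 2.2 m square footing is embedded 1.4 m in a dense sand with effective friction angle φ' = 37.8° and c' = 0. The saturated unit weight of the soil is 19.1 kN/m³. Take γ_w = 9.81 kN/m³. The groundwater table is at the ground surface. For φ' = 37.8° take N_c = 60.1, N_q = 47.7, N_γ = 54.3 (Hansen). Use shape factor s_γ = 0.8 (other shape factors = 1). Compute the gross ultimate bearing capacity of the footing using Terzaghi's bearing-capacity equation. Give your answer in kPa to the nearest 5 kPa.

q_ult ≈ 1065 kPa

Water table at ground surface, so effective unit weight γ' = 19.1 − 9.81 = 9.29 kN/m³ is used throughout; overburden q = 9.29 × 1.4 = 13.006 kPa; the same γ' applies in the ½γBN_γ term.
Surcharge term q·N_q = 13.006 × 47.7 = 620.39 kPa; self-weight term 0.5·γ·B·N_γ·s_γ = 0.5 × 9.29 × 2.2 × 54.3 × 0.8 = 443.91 kPa.
q_ult = 620.39 + 443.91 = 1064.3 kPa.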